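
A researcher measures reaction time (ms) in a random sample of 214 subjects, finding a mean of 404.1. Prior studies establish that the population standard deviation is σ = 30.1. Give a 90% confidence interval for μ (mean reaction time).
(400.72, 407.48)

z-interval (σ known):
z* = 1.645 for 90% confidence

Margin of error = z* · σ/√n = 1.645 · 30.1/√214 = 3.38

CI: (404.1 - 3.38, 404.1 + 3.38) = (400.72, 407.48)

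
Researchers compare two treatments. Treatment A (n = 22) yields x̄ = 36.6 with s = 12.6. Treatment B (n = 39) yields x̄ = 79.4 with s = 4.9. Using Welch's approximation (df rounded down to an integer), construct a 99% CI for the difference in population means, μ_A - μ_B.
(-50.63, -34.97)

Difference: x̄₁ - x̄₂ = -42.80
SE = √(s₁²/n₁ + s₂²/n₂) = √(12.6²/22 + 4.9²/39) = 2.7986
df = 24.64 → 24 (Welch–Satterthwaite, rounded down)
t* = 2.797

CI: -42.80 ± 2.797 · 2.7986 = -42.80 ± 7.83 = (-50.63, -34.97)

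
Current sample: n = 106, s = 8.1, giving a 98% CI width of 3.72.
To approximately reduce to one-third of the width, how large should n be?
n ≈ 954

CI width ∝ 1/√n
To reduce width by factor 3, need √n to grow by 3 → need 3² = 9 times as many samples.

Current: n = 106, width = 3.72
New: n = 954, width ≈ 1.22

Width reduced by factor of 3.72/1.22 = 3.05.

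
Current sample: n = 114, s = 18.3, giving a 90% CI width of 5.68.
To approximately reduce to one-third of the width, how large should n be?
n ≈ 1026

CI width ∝ 1/√n
To reduce width by factor 3, need √n to grow by 3 → need 3² = 9 times as many samples.

Current: n = 114, width = 5.68
New: n = 1026, width ≈ 1.88

Width reduced by factor of 5.68/1.88 = 3.02.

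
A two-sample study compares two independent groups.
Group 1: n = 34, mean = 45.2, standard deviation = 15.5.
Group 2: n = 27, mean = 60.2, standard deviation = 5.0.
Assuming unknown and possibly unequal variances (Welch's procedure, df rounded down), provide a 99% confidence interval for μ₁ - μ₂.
(-22.64, -7.36)

Difference: x̄₁ - x̄₂ = -15.00
SE = √(s₁²/n₁ + s₂²/n₂) = √(15.5²/34 + 5.0²/27) = 2.8270
df = 41.31 → 41 (Welch–Satterthwaite, rounded down)
t* = 2.701

CI: -15.00 ± 2.701 · 2.8270 = -15.00 ± 7.64 = (-22.64, -7.36)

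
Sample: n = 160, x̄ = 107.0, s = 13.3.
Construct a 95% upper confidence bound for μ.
μ ≤ 108.74

Upper bound (one-sided):
t* = 1.654 (one-sided for 95%)
Upper bound = x̄ + t* · s/√n = 107.0 + 1.654 · 13.3/√160 = 108.74

We are 95% confident that μ ≤ 108.74.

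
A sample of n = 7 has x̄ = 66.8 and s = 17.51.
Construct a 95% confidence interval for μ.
(50.61, 82.99)

t-interval (σ unknown):
df = n - 1 = 6
t* = 2.447 for 95% confidence

Margin of error = t* · s/√n = 2.447 · 17.51/√7 = 16.19

CI: (50.61, 82.99)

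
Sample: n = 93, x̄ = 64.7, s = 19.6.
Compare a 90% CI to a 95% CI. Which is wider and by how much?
95% CI is wider by 1.31

df = 92
90% CI: t* = 1.662, (61.32, 68.08), width = 2 · t* · s/√n = 6.76
95% CI: t* = 1.986, (60.66, 68.74), width = 2 · t* · s/√n = 8.07

The 95% CI is wider by 8.07 - 6.76 = 1.31.
Higher confidence requires a wider interval.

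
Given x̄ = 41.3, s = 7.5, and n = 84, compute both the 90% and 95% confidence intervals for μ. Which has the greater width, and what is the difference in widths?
95% CI is wider by 0.54

df = 83
90% CI: t* = 1.663, (39.94, 42.66), width = 2 · t* · s/√n = 2.72
95% CI: t* = 1.989, (39.67, 42.93), width = 2 · t* · s/√n = 3.26

The 95% CI is wider by 3.26 - 2.72 = 0.54.
Higher confidence requires a wider interval.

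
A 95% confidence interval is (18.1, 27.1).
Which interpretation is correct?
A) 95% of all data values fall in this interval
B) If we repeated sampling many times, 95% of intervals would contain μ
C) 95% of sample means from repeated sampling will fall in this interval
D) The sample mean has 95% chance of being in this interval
B

A) Wrong — a CI is about the parameter μ, not individual data values.
B) Correct — this is the frequentist long-run coverage interpretation.
C) Wrong — coverage applies to intervals containing μ, not to future x̄ values.
D) Wrong — x̄ is observed and sits in the interval by construction.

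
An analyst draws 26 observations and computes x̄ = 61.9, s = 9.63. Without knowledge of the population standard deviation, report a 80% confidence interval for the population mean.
(59.41, 64.39)

t-interval (σ unknown):
df = n - 1 = 25
t* = 1.316 for 80% confidence

Margin of error = t* · s/√n = 1.316 · 9.63/√26 = 2.49

CI: (59.41, 64.39)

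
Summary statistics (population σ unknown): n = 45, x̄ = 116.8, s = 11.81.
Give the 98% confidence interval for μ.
(112.55, 121.05)

t-interval (σ unknown):
df = n - 1 = 44
t* = 2.414 for 98% confidence

Margin of error = t* · s/√n = 2.414 · 11.81/√45 = 4.25

CI: (112.55, 121.05)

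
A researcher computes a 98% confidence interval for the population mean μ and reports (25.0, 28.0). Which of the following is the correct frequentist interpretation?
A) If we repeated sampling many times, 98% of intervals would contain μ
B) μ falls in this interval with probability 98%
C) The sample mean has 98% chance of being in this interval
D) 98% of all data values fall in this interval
A

A) Correct — this is the frequentist long-run coverage interpretation.
B) Wrong — μ is fixed; the randomness lives in the interval, not in μ.
C) Wrong — x̄ is observed and sits in the interval by construction.
D) Wrong — a CI is about the parameter μ, not individual data values.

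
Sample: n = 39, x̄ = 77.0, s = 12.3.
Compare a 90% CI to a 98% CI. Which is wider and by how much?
98% CI is wider by 2.93

df = 38
90% CI: t* = 1.686, (73.68, 80.32), width = 2 · t* · s/√n = 6.64
98% CI: t* = 2.429, (72.22, 81.78), width = 2 · t* · s/√n = 9.57

The 98% CI is wider by 9.57 - 6.64 = 2.93.
Higher confidence requires a wider interval.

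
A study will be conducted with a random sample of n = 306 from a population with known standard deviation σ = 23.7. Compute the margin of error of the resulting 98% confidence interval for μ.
Margin of error = 3.15

Margin of error = z* · σ/√n
= 2.326 · 23.7/√306
= 2.326 · 23.7/17.4929
= 3.15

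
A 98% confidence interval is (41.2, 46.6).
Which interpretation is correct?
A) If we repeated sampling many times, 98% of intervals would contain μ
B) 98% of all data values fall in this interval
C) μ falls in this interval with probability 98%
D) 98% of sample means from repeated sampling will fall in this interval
A

A) Correct — this is the frequentist long-run coverage interpretation.
B) Wrong — a CI is about the parameter μ, not individual data values.
C) Wrong — μ is fixed; the randomness lives in the interval, not in μ.
D) Wrong — coverage applies to intervals containing μ, not to future x̄ values.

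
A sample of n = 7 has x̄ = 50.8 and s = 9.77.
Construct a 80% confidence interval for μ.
(45.48, 56.12)

t-interval (σ unknown):
df = n - 1 = 6
t* = 1.440 for 80% confidence

Margin of error = t* · s/√n = 1.440 · 9.77/√7 = 5.32

CI: (45.48, 56.12)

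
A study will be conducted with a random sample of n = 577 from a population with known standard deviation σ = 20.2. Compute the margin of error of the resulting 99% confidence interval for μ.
Margin of error = 2.17

Margin of error = z* · σ/√n
= 2.576 · 20.2/√577
= 2.576 · 20.2/24.0208
= 2.17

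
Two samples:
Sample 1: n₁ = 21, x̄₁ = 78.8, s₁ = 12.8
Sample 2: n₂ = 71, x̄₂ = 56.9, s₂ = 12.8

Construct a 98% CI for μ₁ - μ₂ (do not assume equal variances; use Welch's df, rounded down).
(14.11, 29.69)

Difference: x̄₁ - x̄₂ = 21.90
SE = √(s₁²/n₁ + s₂²/n₂) = √(12.8²/21 + 12.8²/71) = 3.1795
df = 32.76 → 32 (Welch–Satterthwaite, rounded down)
t* = 2.449

CI: 21.90 ± 2.449 · 3.1795 = 21.90 ± 7.79 = (14.11, 29.69)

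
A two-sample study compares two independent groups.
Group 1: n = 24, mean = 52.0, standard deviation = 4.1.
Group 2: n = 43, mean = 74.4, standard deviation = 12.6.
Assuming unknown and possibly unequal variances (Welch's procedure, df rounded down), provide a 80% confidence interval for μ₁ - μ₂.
(-25.12, -19.68)

Difference: x̄₁ - x̄₂ = -22.40
SE = √(s₁²/n₁ + s₂²/n₂) = √(4.1²/24 + 12.6²/43) = 2.0958
df = 55.78 → 55 (Welch–Satterthwaite, rounded down)
t* = 1.297

CI: -22.40 ± 1.297 · 2.0958 = -22.40 ± 2.72 = (-25.12, -19.68)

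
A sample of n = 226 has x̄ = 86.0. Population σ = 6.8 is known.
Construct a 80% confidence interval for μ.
(85.42, 86.58)

z-interval (σ known):
z* = 1.282 for 80% confidence

Margin of error = z* · σ/√n = 1.282 · 6.8/√226 = 0.58

CI: (86.0 - 0.58, 86.0 + 0.58) = (85.42, 86.58)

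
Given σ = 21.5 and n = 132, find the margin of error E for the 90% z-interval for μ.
Margin of error = 3.08

Margin of error = z* · σ/√n
= 1.645 · 21.5/√132
= 1.645 · 21.5/11.4891
= 3.08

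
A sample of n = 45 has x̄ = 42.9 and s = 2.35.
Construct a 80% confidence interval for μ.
(42.44, 43.36)

t-interval (σ unknown):
df = n - 1 = 44
t* = 1.301 for 80% confidence

Margin of error = t* · s/√n = 1.301 · 2.35/√45 = 0.46

CI: (42.44, 43.36)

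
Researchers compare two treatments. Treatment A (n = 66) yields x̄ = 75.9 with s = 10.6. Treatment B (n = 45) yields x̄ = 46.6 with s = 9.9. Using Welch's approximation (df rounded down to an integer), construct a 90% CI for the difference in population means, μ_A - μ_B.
(26.03, 32.57)

Difference: x̄₁ - x̄₂ = 29.30
SE = √(s₁²/n₁ + s₂²/n₂) = √(10.6²/66 + 9.9²/45) = 1.9699
df = 98.80 → 98 (Welch–Satterthwaite, rounded down)
t* = 1.661

CI: 29.30 ± 1.661 · 1.9699 = 29.30 ± 3.27 = (26.03, 32.57)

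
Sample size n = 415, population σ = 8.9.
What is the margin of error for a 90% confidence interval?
Margin of error = 0.72

Margin of error = z* · σ/√n
= 1.645 · 8.9/√415
= 1.645 · 8.9/20.3715
= 0.72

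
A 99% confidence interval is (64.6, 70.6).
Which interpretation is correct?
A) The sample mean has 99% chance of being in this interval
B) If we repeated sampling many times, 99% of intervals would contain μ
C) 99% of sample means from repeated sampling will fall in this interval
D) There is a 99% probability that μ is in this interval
B

A) Wrong — x̄ is observed and sits in the interval by construction.
B) Correct — this is the frequentist long-run coverage interpretation.
C) Wrong — coverage applies to intervals containing μ, not to future x̄ values.
D) Wrong — μ is fixed; the randomness lives in the interval, not in μ.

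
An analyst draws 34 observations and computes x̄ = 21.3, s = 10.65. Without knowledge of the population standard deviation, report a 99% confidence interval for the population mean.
(16.31, 26.29)

t-interval (σ unknown):
df = n - 1 = 33
t* = 2.733 for 99% confidence

Margin of error = t* · s/√n = 2.733 · 10.65/√34 = 4.99

CI: (16.31, 26.29)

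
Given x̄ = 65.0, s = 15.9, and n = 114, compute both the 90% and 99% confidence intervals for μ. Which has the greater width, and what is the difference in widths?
99% CI is wider by 2.86

df = 113
90% CI: t* = 1.658, (62.53, 67.47), width = 2 · t* · s/√n = 4.94
99% CI: t* = 2.620, (61.10, 68.90), width = 2 · t* · s/√n = 7.80

The 99% CI is wider by 7.80 - 4.94 = 2.86.
Higher confidence requires a wider interval.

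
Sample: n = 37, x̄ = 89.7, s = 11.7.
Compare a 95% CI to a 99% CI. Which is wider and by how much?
99% CI is wider by 2.66

df = 36
95% CI: t* = 2.028, (85.80, 93.60), width = 2 · t* · s/√n = 7.80
99% CI: t* = 2.719, (84.47, 94.93), width = 2 · t* · s/√n = 10.46

The 99% CI is wider by 10.46 - 7.80 = 2.66.
Higher confidence requires a wider interval.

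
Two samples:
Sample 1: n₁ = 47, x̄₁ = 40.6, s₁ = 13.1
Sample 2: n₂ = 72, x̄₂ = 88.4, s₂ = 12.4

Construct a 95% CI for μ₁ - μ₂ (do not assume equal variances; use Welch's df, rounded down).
(-52.58, -43.02)

Difference: x̄₁ - x̄₂ = -47.80
SE = √(s₁²/n₁ + s₂²/n₂) = √(13.1²/47 + 12.4²/72) = 2.4056
df = 94.58 → 94 (Welch–Satterthwaite, rounded down)
t* = 1.986

CI: -47.80 ± 1.986 · 2.4056 = -47.80 ± 4.78 = (-52.58, -43.02)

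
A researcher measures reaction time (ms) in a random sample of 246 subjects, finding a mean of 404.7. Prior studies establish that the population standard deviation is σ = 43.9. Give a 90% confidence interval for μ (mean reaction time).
(400.10, 409.30)

z-interval (σ known):
z* = 1.645 for 90% confidence

Margin of error = z* · σ/√n = 1.645 · 43.9/√246 = 4.60

CI: (404.7 - 4.60, 404.7 + 4.60) = (400.10, 409.30)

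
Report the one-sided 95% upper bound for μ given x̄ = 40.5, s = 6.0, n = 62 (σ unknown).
μ ≤ 41.77

Upper bound (one-sided):
t* = 1.670 (one-sided for 95%)
Upper bound = x̄ + t* · s/√n = 40.5 + 1.670 · 6.0/√62 = 41.77

We are 95% confident that μ ≤ 41.77.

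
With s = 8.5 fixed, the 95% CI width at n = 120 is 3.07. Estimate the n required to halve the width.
n ≈ 480

CI width ∝ 1/√n
To reduce width by factor 2, need √n to grow by 2 → need 2² = 4 times as many samples.

Current: n = 120, width = 3.07
New: n = 480, width ≈ 1.52

Width reduced by factor of 3.07/1.52 = 2.02.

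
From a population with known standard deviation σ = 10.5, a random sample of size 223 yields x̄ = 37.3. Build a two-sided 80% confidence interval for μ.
(36.40, 38.20)

z-interval (σ known):
z* = 1.282 for 80% confidence

Margin of error = z* · σ/√n = 1.282 · 10.5/√223 = 0.90

CI: (37.3 - 0.90, 37.3 + 0.90) = (36.40, 38.20)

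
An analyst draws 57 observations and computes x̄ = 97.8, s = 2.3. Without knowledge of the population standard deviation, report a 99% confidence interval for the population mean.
(96.99, 98.61)

t-interval (σ unknown):
df = n - 1 = 56
t* = 2.667 for 99% confidence

Margin of error = t* · s/√n = 2.667 · 2.3/√57 = 0.81

CI: (96.99, 98.61)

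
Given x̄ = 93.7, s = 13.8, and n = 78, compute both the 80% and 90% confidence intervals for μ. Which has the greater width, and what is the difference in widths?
90% CI is wider by 1.16

df = 77
80% CI: t* = 1.293, (91.68, 95.72), width = 2 · t* · s/√n = 4.04
90% CI: t* = 1.665, (91.10, 96.30), width = 2 · t* · s/√n = 5.20

The 90% CI is wider by 5.20 - 4.04 = 1.16.
Higher confidence requires a wider interval.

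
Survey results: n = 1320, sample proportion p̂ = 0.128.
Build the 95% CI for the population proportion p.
(0.110, 0.146)

Proportion CI:
SE = √(p̂(1-p̂)/n) = √(0.128 · 0.872 / 1320) = 0.00920

z* = 1.960
Margin = z* · SE = 1.960 · 0.00920 = 0.0180

CI: 0.128 ± 0.0180 = (0.110, 0.146)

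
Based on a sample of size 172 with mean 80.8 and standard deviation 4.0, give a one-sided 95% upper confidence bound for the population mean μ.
μ ≤ 81.30

Upper bound (one-sided):
t* = 1.654 (one-sided for 95%)
Upper bound = x̄ + t* · s/√n = 80.8 + 1.654 · 4.0/√172 = 81.30

We are 95% confident that μ ≤ 81.30.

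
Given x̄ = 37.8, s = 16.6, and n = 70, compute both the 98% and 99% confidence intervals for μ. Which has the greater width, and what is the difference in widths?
99% CI is wider by 1.06

df = 69
98% CI: t* = 2.382, (33.07, 42.53), width = 2 · t* · s/√n = 9.45
99% CI: t* = 2.649, (32.54, 43.06), width = 2 · t* · s/√n = 10.51

The 99% CI is wider by 10.51 - 9.45 = 1.06.
Higher confidence requires a wider interval.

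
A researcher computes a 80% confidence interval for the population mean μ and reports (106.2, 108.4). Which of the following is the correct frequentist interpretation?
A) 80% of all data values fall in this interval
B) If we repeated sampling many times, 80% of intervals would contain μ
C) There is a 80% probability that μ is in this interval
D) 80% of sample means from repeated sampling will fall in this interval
B

A) Wrong — a CI is about the parameter μ, not individual data values.
B) Correct — this is the frequentist long-run coverage interpretation.
C) Wrong — μ is fixed; the randomness lives in the interval, not in μ.
D) Wrong — coverage applies to intervals containing μ, not to future x̄ values.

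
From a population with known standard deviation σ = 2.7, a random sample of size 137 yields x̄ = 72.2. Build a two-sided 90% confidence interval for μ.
(71.82, 72.58)

z-interval (σ known):
z* = 1.645 for 90% confidence

Margin of error = z* · σ/√n = 1.645 · 2.7/√137 = 0.38

CI: (72.2 - 0.38, 72.2 + 0.38) = (71.82, 72.58)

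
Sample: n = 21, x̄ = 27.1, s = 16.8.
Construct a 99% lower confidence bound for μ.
μ ≥ 17.83

Lower bound (one-sided):
t* = 2.528 (one-sided for 99%)
Lower bound = x̄ - t* · s/√n = 27.1 - 2.528 · 16.8/√21 = 17.83

We are 99% confident that μ ≥ 17.83.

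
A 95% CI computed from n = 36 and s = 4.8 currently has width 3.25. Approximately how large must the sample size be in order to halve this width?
n ≈ 144

CI width ∝ 1/√n
To reduce width by factor 2, need √n to grow by 2 → need 2² = 4 times as many samples.

Current: n = 36, width = 3.25
New: n = 144, width ≈ 1.58

Width reduced by factor of 3.25/1.58 = 2.06.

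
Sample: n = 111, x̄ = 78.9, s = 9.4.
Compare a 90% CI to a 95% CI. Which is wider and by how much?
95% CI is wider by 0.58

df = 110
90% CI: t* = 1.659, (77.42, 80.38), width = 2 · t* · s/√n = 2.96
95% CI: t* = 1.982, (77.13, 80.67), width = 2 · t* · s/√n = 3.54

The 95% CI is wider by 3.54 - 2.96 = 0.58.
Higher confidence requires a wider interval.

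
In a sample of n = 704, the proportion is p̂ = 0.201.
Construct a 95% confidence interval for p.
(0.171, 0.231)

Proportion CI:
SE = √(p̂(1-p̂)/n) = √(0.201 · 0.799 / 704) = 0.01510

z* = 1.960
Margin = z* · SE = 1.960 · 0.01510 = 0.0296

CI: 0.201 ± 0.0296 = (0.171, 0.231)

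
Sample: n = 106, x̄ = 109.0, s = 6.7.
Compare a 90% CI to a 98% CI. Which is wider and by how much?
98% CI is wider by 0.91

df = 105
90% CI: t* = 1.659, (107.92, 110.08), width = 2 · t* · s/√n = 2.16
98% CI: t* = 2.362, (107.46, 110.54), width = 2 · t* · s/√n = 3.07

The 98% CI is wider by 3.07 - 2.16 = 0.91.
Higher confidence requires a wider interval.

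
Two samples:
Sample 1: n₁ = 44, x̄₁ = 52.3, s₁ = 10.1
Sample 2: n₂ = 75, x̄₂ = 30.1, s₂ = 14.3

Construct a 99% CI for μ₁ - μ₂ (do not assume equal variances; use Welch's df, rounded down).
(16.32, 28.08)

Difference: x̄₁ - x̄₂ = 22.20
SE = √(s₁²/n₁ + s₂²/n₂) = √(10.1²/44 + 14.3²/75) = 2.2461
df = 112.89 → 112 (Welch–Satterthwaite, rounded down)
t* = 2.620

CI: 22.20 ± 2.620 · 2.2461 = 22.20 ± 5.88 = (16.32, 28.08)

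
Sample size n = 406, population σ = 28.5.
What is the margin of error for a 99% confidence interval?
Margin of error = 3.64

Margin of error = z* · σ/√n
= 2.576 · 28.5/√406
= 2.576 · 28.5/20.1494
= 3.64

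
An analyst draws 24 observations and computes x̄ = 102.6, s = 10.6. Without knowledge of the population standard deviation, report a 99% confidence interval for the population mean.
(96.53, 108.67)

t-interval (σ unknown):
df = n - 1 = 23
t* = 2.807 for 99% confidence

Margin of error = t* · s/√n = 2.807 · 10.6/√24 = 6.07

CI: (96.53, 108.67)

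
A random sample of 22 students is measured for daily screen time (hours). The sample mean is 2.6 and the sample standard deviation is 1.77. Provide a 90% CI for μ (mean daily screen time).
(1.95, 3.25)

t-interval (σ unknown):
df = n - 1 = 21
t* = 1.721 for 90% confidence

Margin of error = t* · s/√n = 1.721 · 1.77/√22 = 0.65

CI: (1.95, 3.25)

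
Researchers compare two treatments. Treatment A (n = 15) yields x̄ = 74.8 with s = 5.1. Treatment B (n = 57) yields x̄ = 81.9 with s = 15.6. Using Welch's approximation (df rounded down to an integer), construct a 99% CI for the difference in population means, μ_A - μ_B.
(-13.60, -0.60)

Difference: x̄₁ - x̄₂ = -7.10
SE = √(s₁²/n₁ + s₂²/n₂) = √(5.1²/15 + 15.6²/57) = 2.4502
df = 66.71 → 66 (Welch–Satterthwaite, rounded down)
t* = 2.652

CI: -7.10 ± 2.652 · 2.4502 = -7.10 ± 6.50 = (-13.60, -0.60)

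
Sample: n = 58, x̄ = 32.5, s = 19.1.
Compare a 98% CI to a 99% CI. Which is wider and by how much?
99% CI is wider by 1.36

df = 57
98% CI: t* = 2.394, (26.50, 38.50), width = 2 · t* · s/√n = 12.01
99% CI: t* = 2.665, (25.82, 39.18), width = 2 · t* · s/√n = 13.37

The 99% CI is wider by 13.37 - 12.01 = 1.36.
Higher confidence requires a wider interval.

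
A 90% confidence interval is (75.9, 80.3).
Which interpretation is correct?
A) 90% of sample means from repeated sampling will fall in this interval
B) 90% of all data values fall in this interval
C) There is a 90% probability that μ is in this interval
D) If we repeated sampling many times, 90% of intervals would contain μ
D

A) Wrong — coverage applies to intervals containing μ, not to future x̄ values.
B) Wrong — a CI is about the parameter μ, not individual data values.
C) Wrong — μ is fixed; the randomness lives in the interval, not in μ.
D) Correct — this is the frequentist long-run coverage interpretation.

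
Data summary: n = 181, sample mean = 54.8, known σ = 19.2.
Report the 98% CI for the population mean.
(51.48, 58.12)

z-interval (σ known):
z* = 2.326 for 98% confidence

Margin of error = z* · σ/√n = 2.326 · 19.2/√181 = 3.32

CI: (54.8 - 3.32, 54.8 + 3.32) = (51.48, 58.12)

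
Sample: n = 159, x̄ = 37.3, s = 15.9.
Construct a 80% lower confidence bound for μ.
μ ≥ 36.24

Lower bound (one-sided):
t* = 0.844 (one-sided for 80%)
Lower bound = x̄ - t* · s/√n = 37.3 - 0.844 · 15.9/√159 = 36.24

We are 80% confident that μ ≥ 36.24.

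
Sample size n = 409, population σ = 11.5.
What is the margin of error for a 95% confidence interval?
Margin of error = 1.11

Margin of error = z* · σ/√n
= 1.960 · 11.5/√409
= 1.960 · 11.5/20.2237
= 1.11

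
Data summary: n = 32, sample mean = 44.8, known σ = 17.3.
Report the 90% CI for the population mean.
(39.77, 49.83)

z-interval (σ known):
z* = 1.645 for 90% confidence

Margin of error = z* · σ/√n = 1.645 · 17.3/√32 = 5.03

CI: (44.8 - 5.03, 44.8 + 5.03) = (39.77, 49.83)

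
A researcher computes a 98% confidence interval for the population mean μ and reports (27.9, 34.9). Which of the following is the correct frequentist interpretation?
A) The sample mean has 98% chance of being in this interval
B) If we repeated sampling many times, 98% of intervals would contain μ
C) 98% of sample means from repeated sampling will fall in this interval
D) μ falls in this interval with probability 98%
B

A) Wrong — x̄ is observed and sits in the interval by construction.
B) Correct — this is the frequentist long-run coverage interpretation.
C) Wrong — coverage applies to intervals containing μ, not to future x̄ values.
D) Wrong — μ is fixed; the randomness lives in the interval, not in μ.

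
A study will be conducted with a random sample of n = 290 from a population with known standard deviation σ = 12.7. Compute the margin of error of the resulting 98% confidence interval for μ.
Margin of error = 1.73

Margin of error = z* · σ/√n
= 2.326 · 12.7/√290
= 2.326 · 12.7/17.0294
= 1.73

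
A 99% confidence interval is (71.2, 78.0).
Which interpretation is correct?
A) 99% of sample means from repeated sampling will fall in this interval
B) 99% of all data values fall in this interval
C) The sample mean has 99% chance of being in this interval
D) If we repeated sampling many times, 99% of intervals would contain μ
D

A) Wrong — coverage applies to intervals containing μ, not to future x̄ values.
B) Wrong — a CI is about the parameter μ, not individual data values.
C) Wrong — x̄ is observed and sits in the interval by construction.
D) Correct — this is the frequentist long-run coverage interpretation.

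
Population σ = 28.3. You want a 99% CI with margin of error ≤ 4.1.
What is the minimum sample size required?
n ≥ 317

For margin E ≤ 4.1:
n ≥ (z* · σ / E)²
n ≥ (2.576 · 28.3 / 4.1)²
n ≥ 316.15

Minimum n = 317 (rounding up)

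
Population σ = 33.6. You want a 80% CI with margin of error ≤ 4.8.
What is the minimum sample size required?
n ≥ 81

For margin E ≤ 4.8:
n ≥ (z* · σ / E)²
n ≥ (1.282 · 33.6 / 4.8)²
n ≥ 80.53

Minimum n = 81 (rounding up)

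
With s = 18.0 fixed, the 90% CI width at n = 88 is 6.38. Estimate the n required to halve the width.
n ≈ 352

CI width ∝ 1/√n
To reduce width by factor 2, need √n to grow by 2 → need 2² = 4 times as many samples.

Current: n = 88, width = 6.38
New: n = 352, width ≈ 3.16

Width reduced by factor of 6.38/3.16 = 2.02.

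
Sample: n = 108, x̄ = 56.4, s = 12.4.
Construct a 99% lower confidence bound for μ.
μ ≥ 53.58

Lower bound (one-sided):
t* = 2.362 (one-sided for 99%)
Lower bound = x̄ - t* · s/√n = 56.4 - 2.362 · 12.4/√108 = 53.58

We are 99% confident that μ ≥ 53.58.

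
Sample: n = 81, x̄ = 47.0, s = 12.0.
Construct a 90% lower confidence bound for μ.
μ ≥ 45.28

Lower bound (one-sided):
t* = 1.292 (one-sided for 90%)
Lower bound = x̄ - t* · s/√n = 47.0 - 1.292 · 12.0/√81 = 45.28

We are 90% confident that μ ≥ 45.28.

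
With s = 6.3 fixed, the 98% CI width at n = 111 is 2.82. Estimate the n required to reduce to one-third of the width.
n ≈ 999

CI width ∝ 1/√n
To reduce width by factor 3, need √n to grow by 3 → need 3² = 9 times as many samples.

Current: n = 111, width = 2.82
New: n = 999, width ≈ 0.93

Width reduced by factor of 2.82/0.93 = 3.03.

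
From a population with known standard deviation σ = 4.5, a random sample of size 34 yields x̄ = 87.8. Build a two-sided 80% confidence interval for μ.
(86.81, 88.79)

z-interval (σ known):
z* = 1.282 for 80% confidence

Margin of error = z* · σ/√n = 1.282 · 4.5/√34 = 0.99

CI: (87.8 - 0.99, 87.8 + 0.99) = (86.81, 88.79)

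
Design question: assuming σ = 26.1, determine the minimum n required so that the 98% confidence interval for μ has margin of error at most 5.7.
n ≥ 114

For margin E ≤ 5.7:
n ≥ (z* · σ / E)²
n ≥ (2.326 · 26.1 / 5.7)²
n ≥ 113.44

Minimum n = 114 (rounding up)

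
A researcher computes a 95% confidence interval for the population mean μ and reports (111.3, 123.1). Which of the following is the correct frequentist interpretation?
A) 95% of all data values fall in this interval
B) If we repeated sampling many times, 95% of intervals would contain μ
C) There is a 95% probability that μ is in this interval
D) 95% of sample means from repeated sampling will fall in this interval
B

A) Wrong — a CI is about the parameter μ, not individual data values.
B) Correct — this is the frequentist long-run coverage interpretation.
C) Wrong — μ is fixed; the randomness lives in the interval, not in μ.
D) Wrong — coverage applies to intervals containing μ, not to future x̄ values.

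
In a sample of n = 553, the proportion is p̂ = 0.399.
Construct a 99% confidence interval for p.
(0.345, 0.453)

Proportion CI:
SE = √(p̂(1-p̂)/n) = √(0.399 · 0.601 / 553) = 0.02082

z* = 2.576
Margin = z* · SE = 2.576 · 0.02082 = 0.0536

CI: 0.399 ± 0.0536 = (0.345, 0.453)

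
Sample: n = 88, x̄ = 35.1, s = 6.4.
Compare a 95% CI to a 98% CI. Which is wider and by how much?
98% CI is wider by 0.52

df = 87
95% CI: t* = 1.988, (33.74, 36.46), width = 2 · t* · s/√n = 2.71
98% CI: t* = 2.370, (33.48, 36.72), width = 2 · t* · s/√n = 3.23

The 98% CI is wider by 3.23 - 2.71 = 0.52.
Higher confidence requires a wider interval.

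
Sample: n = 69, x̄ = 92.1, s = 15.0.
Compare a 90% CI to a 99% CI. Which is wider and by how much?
99% CI is wider by 3.55

df = 68
90% CI: t* = 1.668, (89.09, 95.11), width = 2 · t* · s/√n = 6.02
99% CI: t* = 2.650, (87.31, 96.89), width = 2 · t* · s/√n = 9.57

The 99% CI is wider by 9.57 - 6.02 = 3.55.
Higher confidence requires a wider interval.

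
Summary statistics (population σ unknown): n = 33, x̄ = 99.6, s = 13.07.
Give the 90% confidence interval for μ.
(95.75, 103.45)

t-interval (σ unknown):
df = n - 1 = 32
t* = 1.694 for 90% confidence

Margin of error = t* · s/√n = 1.694 · 13.07/√33 = 3.85

CI: (95.75, 103.45)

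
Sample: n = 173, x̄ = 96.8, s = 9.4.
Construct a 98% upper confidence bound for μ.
μ ≤ 98.28

Upper bound (one-sided):
t* = 2.069 (one-sided for 98%)
Upper bound = x̄ + t* · s/√n = 96.8 + 2.069 · 9.4/√173 = 98.28

We are 98% confident that μ ≤ 98.28.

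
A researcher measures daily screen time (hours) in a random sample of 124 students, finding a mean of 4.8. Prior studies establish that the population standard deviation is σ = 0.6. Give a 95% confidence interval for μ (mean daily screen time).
(4.69, 4.91)

z-interval (σ known):
z* = 1.960 for 95% confidence

Margin of error = z* · σ/√n = 1.960 · 0.6/√124 = 0.11

CI: (4.8 - 0.11, 4.8 + 0.11) = (4.69, 4.91)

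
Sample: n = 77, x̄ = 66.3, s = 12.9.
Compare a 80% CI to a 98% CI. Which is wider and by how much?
98% CI is wider by 3.19

df = 76
80% CI: t* = 1.293, (64.40, 68.20), width = 2 · t* · s/√n = 3.80
98% CI: t* = 2.376, (62.81, 69.79), width = 2 · t* · s/√n = 6.99

The 98% CI is wider by 6.99 - 3.80 = 3.19.
Higher confidence requires a wider interval.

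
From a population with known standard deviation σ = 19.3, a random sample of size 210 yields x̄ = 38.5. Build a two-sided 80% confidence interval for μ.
(36.79, 40.21)

z-interval (σ known):
z* = 1.282 for 80% confidence

Margin of error = z* · σ/√n = 1.282 · 19.3/√210 = 1.71

CI: (38.5 - 1.71, 38.5 + 1.71) = (36.79, 40.21)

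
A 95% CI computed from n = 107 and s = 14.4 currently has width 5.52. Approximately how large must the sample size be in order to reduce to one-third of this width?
n ≈ 963

CI width ∝ 1/√n
To reduce width by factor 3, need √n to grow by 3 → need 3² = 9 times as many samples.

Current: n = 107, width = 5.52
New: n = 963, width ≈ 1.82

Width reduced by factor of 5.52/1.82 = 3.03.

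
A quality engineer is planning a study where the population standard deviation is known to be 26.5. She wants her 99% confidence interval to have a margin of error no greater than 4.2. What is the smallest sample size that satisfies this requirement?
n ≥ 265

For margin E ≤ 4.2:
n ≥ (z* · σ / E)²
n ≥ (2.576 · 26.5 / 4.2)²
n ≥ 264.17

Minimum n = 265 (rounding up)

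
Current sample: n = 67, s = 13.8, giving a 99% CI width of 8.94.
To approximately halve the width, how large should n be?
n ≈ 268

CI width ∝ 1/√n
To reduce width by factor 2, need √n to grow by 2 → need 2² = 4 times as many samples.

Current: n = 67, width = 8.94
New: n = 268, width ≈ 4.37

Width reduced by factor of 8.94/4.37 = 2.05.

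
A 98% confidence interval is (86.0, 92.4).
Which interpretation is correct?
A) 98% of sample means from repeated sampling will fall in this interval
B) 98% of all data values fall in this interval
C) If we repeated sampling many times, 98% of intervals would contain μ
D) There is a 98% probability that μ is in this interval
C

A) Wrong — coverage applies to intervals containing μ, not to future x̄ values.
B) Wrong — a CI is about the parameter μ, not individual data values.
C) Correct — this is the frequentist long-run coverage interpretation.
D) Wrong — μ is fixed; the randomness lives in the interval, not in μ.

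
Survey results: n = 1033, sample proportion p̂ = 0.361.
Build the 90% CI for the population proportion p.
(0.336, 0.386)

Proportion CI:
SE = √(p̂(1-p̂)/n) = √(0.361 · 0.639 / 1033) = 0.01494

z* = 1.645
Margin = z* · SE = 1.645 · 0.01494 = 0.0246

CI: 0.361 ± 0.0246 = (0.336, 0.386)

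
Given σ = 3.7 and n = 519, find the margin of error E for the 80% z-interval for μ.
Margin of error = 0.21

Margin of error = z* · σ/√n
= 1.282 · 3.7/√519
= 1.282 · 3.7/22.7816
= 0.21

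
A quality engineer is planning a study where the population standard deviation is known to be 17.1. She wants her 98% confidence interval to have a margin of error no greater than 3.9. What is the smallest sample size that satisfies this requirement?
n ≥ 105

For margin E ≤ 3.9:
n ≥ (z* · σ / E)²
n ≥ (2.326 · 17.1 / 3.9)²
n ≥ 104.01

Minimum n = 105 (rounding up)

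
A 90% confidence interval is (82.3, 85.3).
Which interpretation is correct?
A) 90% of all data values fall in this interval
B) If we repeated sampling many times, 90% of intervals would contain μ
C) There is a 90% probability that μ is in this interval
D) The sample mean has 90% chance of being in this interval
B

A) Wrong — a CI is about the parameter μ, not individual data values.
B) Correct — this is the frequentist long-run coverage interpretation.
C) Wrong — μ is fixed; the randomness lives in the interval, not in μ.
D) Wrong — x̄ is observed and sits in the interval by construction.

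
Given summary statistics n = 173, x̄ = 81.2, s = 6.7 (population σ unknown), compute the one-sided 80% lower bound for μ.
μ ≥ 80.77

Lower bound (one-sided):
t* = 0.844 (one-sided for 80%)
Lower bound = x̄ - t* · s/√n = 81.2 - 0.844 · 6.7/√173 = 80.77

We are 80% confident that μ ≥ 80.77.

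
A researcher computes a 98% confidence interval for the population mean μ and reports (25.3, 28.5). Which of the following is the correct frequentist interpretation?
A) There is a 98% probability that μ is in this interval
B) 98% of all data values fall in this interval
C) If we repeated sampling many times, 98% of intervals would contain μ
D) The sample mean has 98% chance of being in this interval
C

A) Wrong — μ is fixed; the randomness lives in the interval, not in μ.
B) Wrong — a CI is about the parameter μ, not individual data values.
C) Correct — this is the frequentist long-run coverage interpretation.
D) Wrong — x̄ is observed and sits in the interval by construction.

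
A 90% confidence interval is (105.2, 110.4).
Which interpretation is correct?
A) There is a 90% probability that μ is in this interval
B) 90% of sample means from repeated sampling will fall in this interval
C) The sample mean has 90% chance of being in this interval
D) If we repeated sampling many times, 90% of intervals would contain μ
D

A) Wrong — μ is fixed; the randomness lives in the interval, not in μ.
B) Wrong — coverage applies to intervals containing μ, not to future x̄ values.
C) Wrong — x̄ is observed and sits in the interval by construction.
D) Correct — this is the frequentist long-run coverage interpretation.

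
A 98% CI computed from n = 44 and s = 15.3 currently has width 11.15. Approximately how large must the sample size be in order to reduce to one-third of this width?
n ≈ 396

CI width ∝ 1/√n
To reduce width by factor 3, need √n to grow by 3 → need 3² = 9 times as many samples.

Current: n = 44, width = 11.15
New: n = 396, width ≈ 3.59

Width reduced by factor of 11.15/3.59 = 3.11.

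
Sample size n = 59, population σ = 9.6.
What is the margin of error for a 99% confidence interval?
Margin of error = 3.22

Margin of error = z* · σ/√n
= 2.576 · 9.6/√59
= 2.576 · 9.6/7.6811
= 3.22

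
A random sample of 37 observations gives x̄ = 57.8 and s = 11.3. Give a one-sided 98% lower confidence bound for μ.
μ ≥ 53.84

Lower bound (one-sided):
t* = 2.131 (one-sided for 98%)
Lower bound = x̄ - t* · s/√n = 57.8 - 2.131 · 11.3/√37 = 53.84

We are 98% confident that μ ≥ 53.84.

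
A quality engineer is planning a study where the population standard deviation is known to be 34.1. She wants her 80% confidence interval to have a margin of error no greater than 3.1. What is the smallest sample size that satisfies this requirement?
n ≥ 199

For margin E ≤ 3.1:
n ≥ (z* · σ / E)²
n ≥ (1.282 · 34.1 / 3.1)²
n ≥ 198.87

Minimum n = 199 (rounding up)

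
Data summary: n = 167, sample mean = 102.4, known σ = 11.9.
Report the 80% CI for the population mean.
(101.22, 103.58)

z-interval (σ known):
z* = 1.282 for 80% confidence

Margin of error = z* · σ/√n = 1.282 · 11.9/√167 = 1.18

CI: (102.4 - 1.18, 102.4 + 1.18) = (101.22, 103.58)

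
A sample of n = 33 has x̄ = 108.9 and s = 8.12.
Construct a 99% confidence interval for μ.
(105.03, 112.77)

t-interval (σ unknown):
df = n - 1 = 32
t* = 2.738 for 99% confidence

Margin of error = t* · s/√n = 2.738 · 8.12/√33 = 3.87

CI: (105.03, 112.77)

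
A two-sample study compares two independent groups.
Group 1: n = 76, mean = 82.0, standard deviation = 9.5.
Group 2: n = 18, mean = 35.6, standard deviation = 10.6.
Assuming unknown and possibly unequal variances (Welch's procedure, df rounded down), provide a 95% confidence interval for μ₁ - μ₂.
(40.76, 52.04)

Difference: x̄₁ - x̄₂ = 46.40
SE = √(s₁²/n₁ + s₂²/n₂) = √(9.5²/76 + 10.6²/18) = 2.7258
df = 23.89 → 23 (Welch–Satterthwaite, rounded down)
t* = 2.069

CI: 46.40 ± 2.069 · 2.7258 = 46.40 ± 5.64 = (40.76, 52.04)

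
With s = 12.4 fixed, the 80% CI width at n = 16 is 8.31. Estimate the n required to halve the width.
n ≈ 64

CI width ∝ 1/√n
To reduce width by factor 2, need √n to grow by 2 → need 2² = 4 times as many samples.

Current: n = 16, width = 8.31
New: n = 64, width ≈ 4.01

Width reduced by factor of 8.31/4.01 = 2.07.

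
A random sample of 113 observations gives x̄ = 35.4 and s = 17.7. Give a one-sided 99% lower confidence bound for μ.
μ ≥ 31.47

Lower bound (one-sided):
t* = 2.360 (one-sided for 99%)
Lower bound = x̄ - t* · s/√n = 35.4 - 2.360 · 17.7/√113 = 31.47

We are 99% confident that μ ≥ 31.47.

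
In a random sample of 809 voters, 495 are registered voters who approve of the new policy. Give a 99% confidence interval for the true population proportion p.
(0.568, 0.656)

Proportion CI:
p̂ = 495/809 = 0.61187
SE = √(p̂(1-p̂)/n) = √(0.61187 · 0.38813 / 809) = 0.01713

z* = 2.576
Margin = z* · SE = 2.576 · 0.01713 = 0.0441

CI: 0.61187 ± 0.0441 = (0.568, 0.656)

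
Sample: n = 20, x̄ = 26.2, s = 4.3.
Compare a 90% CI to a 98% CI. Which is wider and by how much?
98% CI is wider by 1.56

df = 19
90% CI: t* = 1.729, (24.54, 27.86), width = 2 · t* · s/√n = 3.32
98% CI: t* = 2.539, (23.76, 28.64), width = 2 · t* · s/√n = 4.88

The 98% CI is wider by 4.88 - 3.32 = 1.56.
Higher confidence requires a wider interval.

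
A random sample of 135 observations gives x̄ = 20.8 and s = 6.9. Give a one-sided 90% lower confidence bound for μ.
μ ≥ 20.04

Lower bound (one-sided):
t* = 1.288 (one-sided for 90%)
Lower bound = x̄ - t* · s/√n = 20.8 - 1.288 · 6.9/√135 = 20.04

We are 90% confident that μ ≥ 20.04.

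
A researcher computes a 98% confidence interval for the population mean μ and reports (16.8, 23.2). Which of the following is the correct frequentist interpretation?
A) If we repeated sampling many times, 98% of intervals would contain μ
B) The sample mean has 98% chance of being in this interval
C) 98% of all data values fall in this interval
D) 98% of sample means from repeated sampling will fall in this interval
A

A) Correct — this is the frequentist long-run coverage interpretation.
B) Wrong — x̄ is observed and sits in the interval by construction.
C) Wrong — a CI is about the parameter μ, not individual data values.
D) Wrong — coverage applies to intervals containing μ, not to future x̄ values.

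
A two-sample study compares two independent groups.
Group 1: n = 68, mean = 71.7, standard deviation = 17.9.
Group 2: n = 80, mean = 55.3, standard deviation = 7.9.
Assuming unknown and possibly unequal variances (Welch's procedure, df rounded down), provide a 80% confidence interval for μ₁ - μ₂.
(13.37, 19.43)

Difference: x̄₁ - x̄₂ = 16.40
SE = √(s₁²/n₁ + s₂²/n₂) = √(17.9²/68 + 7.9²/80) = 2.3435
df = 88.95 → 88 (Welch–Satterthwaite, rounded down)
t* = 1.291

CI: 16.40 ± 1.291 · 2.3435 = 16.40 ± 3.03 = (13.37, 19.43)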